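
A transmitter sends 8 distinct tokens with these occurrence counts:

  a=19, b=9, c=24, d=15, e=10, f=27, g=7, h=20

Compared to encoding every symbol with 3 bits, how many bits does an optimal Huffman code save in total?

Fixed-length: 3 bits × 131 symbols = 393 bits.
Huffman merges:
g(7) + b(9) → 16
e(10) + d(15) → 25
16 + a(19) → 35
h(20) + c(24) → 44
25 + f(27) → 52
35 + 44 → 79
52 + 79 → 131
Huffman total = 16 + 25 + 35 + 44 + 52 + 79 + 131 = 382 bits.
Saving = 393 − 382 = 11 bits.

11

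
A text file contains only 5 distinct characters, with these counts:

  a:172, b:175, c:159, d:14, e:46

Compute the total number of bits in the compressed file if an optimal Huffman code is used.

1192

Greedily combine the two least-frequent nodes:
d(14) + e(46) → 60
60 + c(159) → 219
a(172) + b(175) → 347
219 + 347 → 566
The encoded length is the sum of every internal node's weight: 60 + 219 + 347 + 566 = 1192 bits.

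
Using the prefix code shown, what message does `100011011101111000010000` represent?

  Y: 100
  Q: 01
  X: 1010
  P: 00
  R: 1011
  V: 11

Read left to right; each codeword is recognised as soon as it completes (prefix code):
  100→Y | 01→Q | 1011→R | 1011→R | 11→V | 00→P | 00→P | 100→Y | 00→P
Decoded message: YQRRVPPYP

YQRRVPPYP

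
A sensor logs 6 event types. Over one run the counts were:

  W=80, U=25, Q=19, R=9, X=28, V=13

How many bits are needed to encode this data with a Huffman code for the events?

Merge the two smallest weights repeatedly:
combine R(9), V(13) → 22
combine Q(19), 22 → 41
combine U(25), X(28) → 53
combine 41, 53 → 94
combine W(80), 94 → 174
Each symbol's bit-cost is frequency × depth; summing gives 384 bits (equivalently 22 + 41 + 53 + 94 + 174).

384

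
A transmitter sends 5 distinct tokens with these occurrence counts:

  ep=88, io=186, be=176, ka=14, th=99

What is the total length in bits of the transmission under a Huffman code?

Greedily combine the two least-frequent nodes:
merge ka(14) and ep(88): 102
merge th(99) and 102: 201
merge be(176) and io(186): 362
merge 201 and 362: 563
Each symbol's bit-cost is frequency × depth; summing gives 1228 bits (equivalently 102 + 201 + 362 + 563).

1228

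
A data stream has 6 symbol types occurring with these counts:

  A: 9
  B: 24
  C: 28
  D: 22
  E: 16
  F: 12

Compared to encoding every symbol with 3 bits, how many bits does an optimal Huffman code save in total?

53

Fixed-length: 3 bits × 111 symbols = 333 bits.
Huffman merges:
A(9) + F(12) → 21
E(16) + 21 → 37
D(22) + B(24) → 46
C(28) + 37 → 65
46 + 65 → 111
Huffman total = 21 + 37 + 46 + 65 + 111 = 280 bits.
Saving = 333 − 280 = 53 bits.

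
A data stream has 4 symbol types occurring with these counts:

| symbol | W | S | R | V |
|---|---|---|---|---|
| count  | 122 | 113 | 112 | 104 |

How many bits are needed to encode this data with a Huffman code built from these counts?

902

Merge the two smallest weights repeatedly:
combine V(104), R(112) → 216
combine S(113), W(122) → 235
combine 216, 235 → 451
Each symbol's bit-cost is frequency × depth; summing gives 902 bits (equivalently 216 + 235 + 451).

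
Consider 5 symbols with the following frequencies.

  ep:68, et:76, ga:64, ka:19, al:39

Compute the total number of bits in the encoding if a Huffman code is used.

590

Merge the two smallest weights repeatedly:
ka(19) + al(39) → 58
58 + ga(64) → 122
ep(68) + et(76) → 144
122 + 144 → 266
Total encoded bits = sum of merged weights = 58 + 122 + 144 + 266 = 590.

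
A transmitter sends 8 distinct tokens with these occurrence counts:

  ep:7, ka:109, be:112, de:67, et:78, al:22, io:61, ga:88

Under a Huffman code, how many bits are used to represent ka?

Huffman merges, smallest pair first:
combine ep(7), al(22) → 29
combine 29, io(61) → 90
combine de(67), et(78) → 145
combine ga(88), 90 → 178
combine ka(109), be(112) → 221
combine 145, 178 → 323
combine 221, 323 → 544
ka sits 2 levels below the root, so its codeword is 2 bits.

2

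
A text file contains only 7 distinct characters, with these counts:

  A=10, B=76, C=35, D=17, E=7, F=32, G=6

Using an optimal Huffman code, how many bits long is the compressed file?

433

Merge the two smallest weights repeatedly:
combine G(6), E(7) → 13
combine A(10), 13 → 23
combine D(17), 23 → 40
combine F(32), C(35) → 67
combine 40, 67 → 107
combine B(76), 107 → 183
Total encoded bits = sum of merged weights = 13 + 23 + 40 + 67 + 107 + 183 = 433.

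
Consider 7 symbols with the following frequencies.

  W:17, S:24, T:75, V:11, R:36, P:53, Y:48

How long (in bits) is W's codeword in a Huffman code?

Repeatedly merge the two smallest:
combine V(11), W(17) → 28
combine S(24), 28 → 52
combine R(36), Y(48) → 84
combine 52, P(53) → 105
combine T(75), 84 → 159
combine 105, 159 → 264
The subtree containing W is merged 4 times, so code length = 4.

4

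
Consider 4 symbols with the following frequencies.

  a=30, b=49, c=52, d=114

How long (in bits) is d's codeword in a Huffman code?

Huffman merges, smallest pair first:
merge a(30) and b(49): 79
merge c(52) and 79: 131
merge d(114) and 131: 245
d is a child of the root — depth 1, so its codeword is a single bit.

1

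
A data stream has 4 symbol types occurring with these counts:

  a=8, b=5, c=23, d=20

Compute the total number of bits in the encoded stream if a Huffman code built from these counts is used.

Greedily combine the two least-frequent nodes:
combine b(5), a(8) → 13
combine 13, d(20) → 33
combine c(23), 33 → 56
Each symbol's bit-cost is frequency × depth; summing gives 102 bits (equivalently 13 + 33 + 56).

102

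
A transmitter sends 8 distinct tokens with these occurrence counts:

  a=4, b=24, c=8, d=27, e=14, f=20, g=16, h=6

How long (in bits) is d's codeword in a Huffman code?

2

Repeatedly merge the two smallest:
combine a(4), h(6) → 10
combine c(8), 10 → 18
combine e(14), g(16) → 30
combine 18, f(20) → 38
combine b(24), d(27) → 51
combine 30, 38 → 68
combine 51, 68 → 119
d sits 2 levels below the root, so its codeword is 2 bits.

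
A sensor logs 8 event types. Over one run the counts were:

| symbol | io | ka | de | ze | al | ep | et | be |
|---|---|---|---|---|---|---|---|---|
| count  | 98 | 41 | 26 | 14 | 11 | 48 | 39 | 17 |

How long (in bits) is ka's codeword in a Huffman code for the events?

3

Repeatedly merge the two smallest:
al(11) + ze(14) → 25
be(17) + 25 → 42
de(26) + et(39) → 65
ka(41) + 42 → 83
ep(48) + 65 → 113
83 + io(98) → 181
113 + 181 → 294
ka sits 3 levels below the root, so its codeword is 3 bits.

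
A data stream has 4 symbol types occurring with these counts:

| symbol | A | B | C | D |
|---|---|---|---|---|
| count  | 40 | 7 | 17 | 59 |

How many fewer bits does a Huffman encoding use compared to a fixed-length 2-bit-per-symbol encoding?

Fixed-length: 2 bits × 123 symbols = 246 bits.
Huffman merges:
B(7) + C(17) → 24
24 + A(40) → 64
D(59) + 64 → 123
Huffman total = 24 + 64 + 123 = 211 bits.
Saving = 246 − 211 = 35 bits.

35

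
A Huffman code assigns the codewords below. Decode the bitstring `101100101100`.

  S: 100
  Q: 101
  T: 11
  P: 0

QSQS

Read left to right; each codeword is recognised as soon as it completes (prefix code):
  101→Q | 100→S | 101→Q | 100→S
Decoded message: QSQS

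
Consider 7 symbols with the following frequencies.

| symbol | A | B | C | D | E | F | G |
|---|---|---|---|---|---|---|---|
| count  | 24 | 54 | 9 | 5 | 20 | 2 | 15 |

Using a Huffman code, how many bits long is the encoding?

Merge the two smallest weights repeatedly:
merge F(2) and D(5): 7
merge 7 and C(9): 16
merge G(15) and 16: 31
merge E(20) and A(24): 44
merge 31 and 44: 75
merge B(54) and 75: 129
Each symbol's bit-cost is frequency × depth; summing gives 302 bits (equivalently 7 + 16 + 31 + 44 + 75 + 129).

302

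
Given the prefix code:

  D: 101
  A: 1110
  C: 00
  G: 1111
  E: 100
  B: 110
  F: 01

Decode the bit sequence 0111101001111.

Read left to right; each codeword is recognised as soon as it completes (prefix code):
  01→F | 1110→A | 100→E | 1111→G
Decoded message: FAEG

FAEG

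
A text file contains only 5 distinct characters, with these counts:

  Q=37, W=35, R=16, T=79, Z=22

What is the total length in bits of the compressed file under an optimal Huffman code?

409

Merge the two smallest weights repeatedly:
combine R(16), Z(22) → 38
combine W(35), Q(37) → 72
combine 38, 72 → 110
combine T(79), 110 → 189
Total encoded bits = sum of merged weights = 38 + 72 + 110 + 189 = 409.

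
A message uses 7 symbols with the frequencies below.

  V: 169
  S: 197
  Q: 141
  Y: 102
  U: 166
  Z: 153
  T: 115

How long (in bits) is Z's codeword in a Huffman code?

Repeatedly merge the two smallest:
Y(102) + T(115) → 217
Q(141) + Z(153) → 294
U(166) + V(169) → 335
S(197) + 217 → 414
294 + 335 → 629
414 + 629 → 1043
The subtree containing Z is merged 3 times, so code length = 3.

3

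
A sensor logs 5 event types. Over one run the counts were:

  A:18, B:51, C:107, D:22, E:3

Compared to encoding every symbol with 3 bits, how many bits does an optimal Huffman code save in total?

Fixed-length: 3 bits × 201 symbols = 603 bits.
Huffman merges:
combine E(3), A(18) → 21
combine 21, D(22) → 43
combine 43, B(51) → 94
combine 94, C(107) → 201
Huffman total = 21 + 43 + 94 + 201 = 359 bits.
Saving = 603 − 359 = 244 bits.

244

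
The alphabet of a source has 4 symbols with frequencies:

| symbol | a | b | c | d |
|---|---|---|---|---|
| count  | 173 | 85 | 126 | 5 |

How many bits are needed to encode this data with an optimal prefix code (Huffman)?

Merge the two smallest weights repeatedly:
merge d(5) and b(85): 90
merge 90 and c(126): 216
merge a(173) and 216: 389
Each symbol's bit-cost is frequency × depth; summing gives 695 bits (equivalently 90 + 216 + 389).

695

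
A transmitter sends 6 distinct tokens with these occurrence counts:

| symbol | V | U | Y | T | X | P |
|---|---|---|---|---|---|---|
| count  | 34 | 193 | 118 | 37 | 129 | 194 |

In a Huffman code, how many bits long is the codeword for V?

4

Repeatedly merge the two smallest:
merge V(34) and T(37): 71
merge 71 and Y(118): 189
merge X(129) and 189: 318
merge U(193) and P(194): 387
merge 318 and 387: 705
V's leaf is at depth 4, giving a 4-bit codeword.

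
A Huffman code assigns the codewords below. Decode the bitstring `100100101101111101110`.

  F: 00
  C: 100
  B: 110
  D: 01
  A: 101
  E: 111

Read left to right; each codeword is recognised as soon as it completes (prefix code):
  100→C | 100→C | 101→A | 101→A | 111→E | 101→A | 110→B
Decoded message: CCAAEAB

CCAAEAB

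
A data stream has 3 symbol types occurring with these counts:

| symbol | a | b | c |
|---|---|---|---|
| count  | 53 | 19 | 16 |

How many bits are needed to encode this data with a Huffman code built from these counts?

123

Merge the two smallest weights repeatedly:
combine c(16), b(19) → 35
combine 35, a(53) → 88
Total encoded bits = sum of merged weights = 35 + 88 = 123.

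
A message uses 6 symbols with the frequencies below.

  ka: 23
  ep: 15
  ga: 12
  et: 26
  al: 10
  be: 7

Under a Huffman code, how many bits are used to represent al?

3

Huffman merges, smallest pair first:
merge be(7) and al(10): 17
merge ga(12) and ep(15): 27
merge 17 and ka(23): 40
merge et(26) and 27: 53
merge 40 and 53: 93
The subtree containing al is merged 3 times, so code length = 3.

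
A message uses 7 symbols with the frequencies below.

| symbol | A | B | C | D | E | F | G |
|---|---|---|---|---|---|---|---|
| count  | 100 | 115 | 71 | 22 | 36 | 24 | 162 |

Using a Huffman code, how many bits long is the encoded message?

1341

Merge the two smallest weights repeatedly:
merge D(22) and F(24): 46
merge E(36) and 46: 82
merge C(71) and 82: 153
merge A(100) and B(115): 215
merge 153 and G(162): 315
merge 215 and 315: 530
Each symbol's bit-cost is frequency × depth; summing gives 1341 bits (equivalently 46 + 82 + 153 + 215 + 315 + 530).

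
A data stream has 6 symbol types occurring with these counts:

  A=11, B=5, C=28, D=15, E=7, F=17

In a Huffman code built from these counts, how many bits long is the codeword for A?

3

Build the tree from the bottom:
merge B(5) and E(7): 12
merge A(11) and 12: 23
merge D(15) and F(17): 32
merge 23 and C(28): 51
merge 32 and 51: 83
A's leaf is at depth 3, giving a 3-bit codeword.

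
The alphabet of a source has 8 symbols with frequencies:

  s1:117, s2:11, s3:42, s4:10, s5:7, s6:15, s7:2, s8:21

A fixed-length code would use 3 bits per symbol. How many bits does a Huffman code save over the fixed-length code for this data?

Fixed-length: 3 bits × 225 symbols = 675 bits.
Huffman merges:
s7(2) + s5(7) → 9
9 + s4(10) → 19
s2(11) + s6(15) → 26
19 + s8(21) → 40
26 + 40 → 66
s3(42) + 66 → 108
108 + s1(117) → 225
Huffman total = 9 + 19 + 26 + 40 + 66 + 108 + 225 = 493 bits.
Saving = 675 − 493 = 182 bits.

182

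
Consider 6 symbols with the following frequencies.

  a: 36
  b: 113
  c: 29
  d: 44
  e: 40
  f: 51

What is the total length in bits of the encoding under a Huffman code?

775

Build the Huffman tree bottom-up:
c(29) + a(36) → 65
e(40) + d(44) → 84
f(51) + 65 → 116
84 + b(113) → 197
116 + 197 → 313
Total encoded bits = sum of merged weights = 65 + 84 + 116 + 197 + 313 = 775.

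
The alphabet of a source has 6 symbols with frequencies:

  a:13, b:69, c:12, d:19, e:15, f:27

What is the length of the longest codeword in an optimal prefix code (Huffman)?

Merge the two lowest-weight nodes at each step:
c(12) + a(13) → 25
e(15) + d(19) → 34
25 + f(27) → 52
34 + 52 → 86
b(69) + 86 → 155
The first pair merged (c, a) ends up deepest, at depth 4.

4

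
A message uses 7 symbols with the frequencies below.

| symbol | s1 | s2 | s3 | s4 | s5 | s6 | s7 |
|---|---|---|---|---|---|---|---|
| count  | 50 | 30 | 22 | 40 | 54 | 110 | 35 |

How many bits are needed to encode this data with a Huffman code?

911

Build the Huffman tree bottom-up:
s3(22) + s2(30) → 52
s7(35) + s4(40) → 75
s1(50) + 52 → 102
s5(54) + 75 → 129
102 + s6(110) → 212
129 + 212 → 341
Total encoded bits = sum of merged weights = 52 + 75 + 102 + 129 + 212 + 341 = 911.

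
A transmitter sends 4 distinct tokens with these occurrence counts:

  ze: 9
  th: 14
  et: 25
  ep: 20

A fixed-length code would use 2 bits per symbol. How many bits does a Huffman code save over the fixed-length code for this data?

Fixed-length: 2 bits × 68 symbols = 136 bits.
Huffman merges:
ze(9) + th(14) → 23
ep(20) + 23 → 43
et(25) + 43 → 68
Huffman total = 23 + 43 + 68 = 134 bits.
Saving = 136 − 134 = 2 bits.

2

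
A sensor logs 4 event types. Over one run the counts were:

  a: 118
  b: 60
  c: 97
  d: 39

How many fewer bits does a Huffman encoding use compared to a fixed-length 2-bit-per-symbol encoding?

19

Fixed-length: 2 bits × 314 symbols = 628 bits.
Huffman merges:
d(39) + b(60) → 99
c(97) + 99 → 196
a(118) + 196 → 314
Huffman total = 99 + 196 + 314 = 609 bits.
Saving = 628 − 609 = 19 bits.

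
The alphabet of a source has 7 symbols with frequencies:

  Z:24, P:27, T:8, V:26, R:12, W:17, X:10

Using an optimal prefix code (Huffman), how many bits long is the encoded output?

Build the Huffman tree bottom-up:
T(8) + X(10) → 18
R(12) + W(17) → 29
18 + Z(24) → 42
V(26) + P(27) → 53
29 + 42 → 71
53 + 71 → 124
The encoded length is the sum of every internal node's weight: 18 + 29 + 42 + 53 + 71 + 124 = 337 bits.

337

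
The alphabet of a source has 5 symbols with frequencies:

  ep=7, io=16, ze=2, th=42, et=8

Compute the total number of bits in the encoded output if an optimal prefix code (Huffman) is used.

134

Merge the two smallest weights repeatedly:
merge ze(2) and ep(7): 9
merge et(8) and 9: 17
merge io(16) and 17: 33
merge 33 and th(42): 75
Each symbol's bit-cost is frequency × depth; summing gives 134 bits (equivalently 9 + 17 + 33 + 75).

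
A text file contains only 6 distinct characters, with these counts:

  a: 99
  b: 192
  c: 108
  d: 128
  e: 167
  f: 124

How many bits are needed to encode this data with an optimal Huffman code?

Merge the two smallest weights repeatedly:
combine a(99), c(108) → 207
combine f(124), d(128) → 252
combine e(167), b(192) → 359
combine 207, 252 → 459
combine 359, 459 → 818
Total encoded bits = sum of merged weights = 207 + 252 + 359 + 459 + 818 = 2095.

2095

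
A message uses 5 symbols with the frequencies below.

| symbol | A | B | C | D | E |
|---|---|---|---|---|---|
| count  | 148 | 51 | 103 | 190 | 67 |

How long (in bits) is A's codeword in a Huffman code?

2

Repeatedly merge the two smallest:
B(51) + E(67) → 118
C(103) + 118 → 221
A(148) + D(190) → 338
221 + 338 → 559
A's leaf is at depth 2, giving a 2-bit codeword.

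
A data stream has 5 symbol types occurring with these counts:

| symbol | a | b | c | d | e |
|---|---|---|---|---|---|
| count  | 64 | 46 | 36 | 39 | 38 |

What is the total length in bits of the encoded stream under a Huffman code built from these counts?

Build the Huffman tree bottom-up:
merge c(36) and e(38): 74
merge d(39) and b(46): 85
merge a(64) and 74: 138
merge 85 and 138: 223
The encoded length is the sum of every internal node's weight: 74 + 85 + 138 + 223 = 520 bits.

520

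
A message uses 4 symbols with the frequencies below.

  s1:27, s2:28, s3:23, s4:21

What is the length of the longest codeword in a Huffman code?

2

Merge the two lowest-weight nodes at each step:
combine s4(21), s3(23) → 44
combine s1(27), s2(28) → 55
combine 44, 55 → 99
Maximum depth reached is 2.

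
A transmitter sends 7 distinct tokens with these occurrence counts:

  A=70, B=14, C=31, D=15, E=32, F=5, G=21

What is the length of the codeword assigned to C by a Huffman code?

3

Repeatedly merge the two smallest:
combine F(5), B(14) → 19
combine D(15), 19 → 34
combine G(21), C(31) → 52
combine E(32), 34 → 66
combine 52, 66 → 118
combine A(70), 118 → 188
The subtree containing C is merged 3 times, so code length = 3.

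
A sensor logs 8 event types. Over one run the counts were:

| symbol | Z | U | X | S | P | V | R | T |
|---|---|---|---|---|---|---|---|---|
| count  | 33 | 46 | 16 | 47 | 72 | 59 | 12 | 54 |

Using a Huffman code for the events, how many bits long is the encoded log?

Build the Huffman tree bottom-up:
combine R(12), X(16) → 28
combine 28, Z(33) → 61
combine U(46), S(47) → 93
combine T(54), V(59) → 113
combine 61, P(72) → 133
combine 93, 113 → 206
combine 133, 206 → 339
Each symbol's bit-cost is frequency × depth; summing gives 973 bits (equivalently 28 + 61 + 93 + 113 + 133 + 206 + 339).

973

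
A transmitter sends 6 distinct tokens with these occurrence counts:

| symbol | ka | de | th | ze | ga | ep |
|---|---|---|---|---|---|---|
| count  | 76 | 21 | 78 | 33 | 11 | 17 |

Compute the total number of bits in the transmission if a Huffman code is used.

549

Greedily combine the two least-frequent nodes:
combine ga(11), ep(17) → 28
combine de(21), 28 → 49
combine ze(33), 49 → 82
combine ka(76), th(78) → 154
combine 82, 154 → 236
The encoded length is the sum of every internal node's weight: 28 + 49 + 82 + 154 + 236 = 549 bits.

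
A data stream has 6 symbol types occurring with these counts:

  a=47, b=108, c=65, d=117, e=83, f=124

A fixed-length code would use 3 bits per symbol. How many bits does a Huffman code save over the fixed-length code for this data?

Fixed-length: 3 bits × 544 symbols = 1632 bits.
Huffman merges:
combine a(47), c(65) → 112
combine e(83), b(108) → 191
combine 112, d(117) → 229
combine f(124), 191 → 315
combine 229, 315 → 544
Huffman total = 112 + 191 + 229 + 315 + 544 = 1391 bits.
Saving = 1632 − 1391 = 241 bits.

241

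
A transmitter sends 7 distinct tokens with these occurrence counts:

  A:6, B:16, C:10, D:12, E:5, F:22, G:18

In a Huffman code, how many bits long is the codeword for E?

4

Repeatedly merge the two smallest:
combine E(5), A(6) → 11
combine C(10), 11 → 21
combine D(12), B(16) → 28
combine G(18), 21 → 39
combine F(22), 28 → 50
combine 39, 50 → 89
The subtree containing E is merged 4 times, so code length = 4.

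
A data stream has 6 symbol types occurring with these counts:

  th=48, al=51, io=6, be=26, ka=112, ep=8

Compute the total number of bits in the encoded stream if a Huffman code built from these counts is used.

Greedily combine the two least-frequent nodes:
merge io(6) and ep(8): 14
merge 14 and be(26): 40
merge 40 and th(48): 88
merge al(51) and 88: 139
merge ka(112) and 139: 251
Each symbol's bit-cost is frequency × depth; summing gives 532 bits (equivalently 14 + 40 + 88 + 139 + 251).

532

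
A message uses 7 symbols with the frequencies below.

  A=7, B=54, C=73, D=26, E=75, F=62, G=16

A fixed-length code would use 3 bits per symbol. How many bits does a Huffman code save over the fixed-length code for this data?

138

Fixed-length: 3 bits × 313 symbols = 939 bits.
Huffman merges:
combine A(7), G(16) → 23
combine 23, D(26) → 49
combine 49, B(54) → 103
combine F(62), C(73) → 135
combine E(75), 103 → 178
combine 135, 178 → 313
Huffman total = 23 + 49 + 103 + 135 + 178 + 313 = 801 bits.
Saving = 939 − 801 = 138 bits.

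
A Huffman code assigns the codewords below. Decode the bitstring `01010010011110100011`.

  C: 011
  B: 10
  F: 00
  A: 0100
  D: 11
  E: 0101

EFBCDAC

Read left to right; each codeword is recognised as soon as it completes (prefix code):
  0101→E | 00→F | 10→B | 011→C | 11→D | 0100→A | 011→C
Decoded message: EFBCDAC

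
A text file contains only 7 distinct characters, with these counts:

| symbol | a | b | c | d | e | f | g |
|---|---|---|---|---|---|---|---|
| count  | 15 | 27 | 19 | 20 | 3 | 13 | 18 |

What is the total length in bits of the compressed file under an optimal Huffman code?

Merge the two smallest weights repeatedly:
e(3) + f(13) → 16
a(15) + 16 → 31
g(18) + c(19) → 37
d(20) + b(27) → 47
31 + 37 → 68
47 + 68 → 115
The encoded length is the sum of every internal node's weight: 16 + 31 + 37 + 47 + 68 + 115 = 314 bits.

314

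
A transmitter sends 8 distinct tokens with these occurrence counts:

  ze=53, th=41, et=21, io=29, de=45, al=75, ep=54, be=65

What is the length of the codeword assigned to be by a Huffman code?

Repeatedly merge the two smallest:
combine et(21), io(29) → 50
combine th(41), de(45) → 86
combine 50, ze(53) → 103
combine ep(54), be(65) → 119
combine al(75), 86 → 161
combine 103, 119 → 222
combine 161, 222 → 383
be sits 3 levels below the root, so its codeword is 3 bits.

3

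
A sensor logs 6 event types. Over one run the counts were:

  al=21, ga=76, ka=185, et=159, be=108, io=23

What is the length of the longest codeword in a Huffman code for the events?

4

Merge the two lowest-weight nodes at each step:
merge al(21) and io(23): 44
merge 44 and ga(76): 120
merge be(108) and 120: 228
merge et(159) and ka(185): 344
merge 228 and 344: 572
The first pair merged (al, io) ends up deepest, at depth 4.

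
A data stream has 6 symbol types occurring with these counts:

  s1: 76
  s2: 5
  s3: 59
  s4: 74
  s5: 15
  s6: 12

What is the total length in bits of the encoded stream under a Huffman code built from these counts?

Build the Huffman tree bottom-up:
s2(5) + s6(12) → 17
s5(15) + 17 → 32
32 + s3(59) → 91
s4(74) + s1(76) → 150
91 + 150 → 241
Total encoded bits = sum of merged weights = 17 + 32 + 91 + 150 + 241 = 531.

531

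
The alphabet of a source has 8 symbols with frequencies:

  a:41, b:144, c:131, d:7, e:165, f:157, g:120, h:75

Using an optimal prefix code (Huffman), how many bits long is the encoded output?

Greedily combine the two least-frequent nodes:
merge d(7) and a(41): 48
merge 48 and h(75): 123
merge g(120) and 123: 243
merge c(131) and b(144): 275
merge f(157) and e(165): 322
merge 243 and 275: 518
merge 322 and 518: 840
The encoded length is the sum of every internal node's weight: 48 + 123 + 243 + 275 + 322 + 518 + 840 = 2369 bits.

2369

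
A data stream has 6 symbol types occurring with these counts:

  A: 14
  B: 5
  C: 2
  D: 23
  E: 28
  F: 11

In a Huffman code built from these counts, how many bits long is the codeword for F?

Huffman merges, smallest pair first:
merge C(2) and B(5): 7
merge 7 and F(11): 18
merge A(14) and 18: 32
merge D(23) and E(28): 51
merge 32 and 51: 83
F sits 3 levels below the root, so its codeword is 3 bits.

3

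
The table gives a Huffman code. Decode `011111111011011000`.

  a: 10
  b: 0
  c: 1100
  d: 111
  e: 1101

bddeacb

Read left to right; each codeword is recognised as soon as it completes (prefix code):
  0→b | 111→d | 111→d | 1101→e | 10→a | 1100→c | 0→b
Decoded message: bddeacb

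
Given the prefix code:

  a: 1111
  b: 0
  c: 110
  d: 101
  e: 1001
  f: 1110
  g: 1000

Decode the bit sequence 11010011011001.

Read left to right; each codeword is recognised as soon as it completes (prefix code):
  110→c | 1001→e | 101→d | 1001→e
Decoded message: cede

cede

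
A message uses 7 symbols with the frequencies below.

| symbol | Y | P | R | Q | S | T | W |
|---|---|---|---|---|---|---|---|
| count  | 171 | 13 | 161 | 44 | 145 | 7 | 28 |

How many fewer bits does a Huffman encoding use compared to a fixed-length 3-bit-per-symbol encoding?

Fixed-length: 3 bits × 569 symbols = 1707 bits.
Huffman merges:
combine T(7), P(13) → 20
combine 20, W(28) → 48
combine Q(44), 48 → 92
combine 92, S(145) → 237
combine R(161), Y(171) → 332
combine 237, 332 → 569
Huffman total = 20 + 48 + 92 + 237 + 332 + 569 = 1298 bits.
Saving = 1707 − 1298 = 409 bits.

409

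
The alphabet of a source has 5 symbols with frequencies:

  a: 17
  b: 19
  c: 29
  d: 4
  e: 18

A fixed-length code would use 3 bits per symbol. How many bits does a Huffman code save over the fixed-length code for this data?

66

Fixed-length: 3 bits × 87 symbols = 261 bits.
Huffman merges:
merge d(4) and a(17): 21
merge e(18) and b(19): 37
merge 21 and c(29): 50
merge 37 and 50: 87
Huffman total = 21 + 37 + 50 + 87 = 195 bits.
Saving = 261 − 195 = 66 bits.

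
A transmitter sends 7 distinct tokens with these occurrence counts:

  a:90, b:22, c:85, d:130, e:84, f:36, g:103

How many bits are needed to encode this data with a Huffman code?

1475

Merge the two smallest weights repeatedly:
combine b(22), f(36) → 58
combine 58, e(84) → 142
combine c(85), a(90) → 175
combine g(103), d(130) → 233
combine 142, 175 → 317
combine 233, 317 → 550
The encoded length is the sum of every internal node's weight: 58 + 142 + 175 + 233 + 317 + 550 = 1475 bits.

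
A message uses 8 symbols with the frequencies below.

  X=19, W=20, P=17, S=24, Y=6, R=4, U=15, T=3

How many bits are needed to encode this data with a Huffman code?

300

Build the Huffman tree bottom-up:
T(3) + R(4) → 7
Y(6) + 7 → 13
13 + U(15) → 28
P(17) + X(19) → 36
W(20) + S(24) → 44
28 + 36 → 64
44 + 64 → 108
The encoded length is the sum of every internal node's weight: 7 + 13 + 28 + 36 + 44 + 64 + 108 = 300 bits.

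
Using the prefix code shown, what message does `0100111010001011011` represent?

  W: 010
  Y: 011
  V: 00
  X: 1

Read left to right; each codeword is recognised as soon as it completes (prefix code):
  010→W | 011→Y | 1→X | 010→W | 00→V | 1→X | 011→Y | 011→Y
Decoded message: WYXWVXYY

WYXWVXYY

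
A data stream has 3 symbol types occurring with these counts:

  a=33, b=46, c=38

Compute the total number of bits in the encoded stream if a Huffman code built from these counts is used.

Build the Huffman tree bottom-up:
combine a(33), c(38) → 71
combine b(46), 71 → 117
Total encoded bits = sum of merged weights = 71 + 117 = 188.

188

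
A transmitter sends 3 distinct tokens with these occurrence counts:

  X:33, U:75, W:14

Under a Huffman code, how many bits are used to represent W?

Build the tree from the bottom:
merge W(14) and X(33): 47
merge 47 and U(75): 122
W sits 2 levels below the root, so its codeword is 2 bits.

2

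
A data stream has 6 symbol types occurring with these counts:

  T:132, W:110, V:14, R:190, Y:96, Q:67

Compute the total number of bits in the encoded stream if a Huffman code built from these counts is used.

Merge the two smallest weights repeatedly:
combine V(14), Q(67) → 81
combine 81, Y(96) → 177
combine W(110), T(132) → 242
combine 177, R(190) → 367
combine 242, 367 → 609
Each symbol's bit-cost is frequency × depth; summing gives 1476 bits (equivalently 81 + 177 + 242 + 367 + 609).

1476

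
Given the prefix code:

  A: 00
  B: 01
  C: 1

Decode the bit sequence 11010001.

CCBAB

Read left to right; each codeword is recognised as soon as it completes (prefix code):
  1→C | 1→C | 01→B | 00→A | 01→B
Decoded message: CCBAB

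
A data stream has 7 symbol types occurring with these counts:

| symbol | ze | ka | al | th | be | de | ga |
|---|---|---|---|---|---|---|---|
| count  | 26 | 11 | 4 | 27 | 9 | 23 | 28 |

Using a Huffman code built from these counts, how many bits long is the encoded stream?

340

Merge the two smallest weights repeatedly:
combine al(4), be(9) → 13
combine ka(11), 13 → 24
combine de(23), 24 → 47
combine ze(26), th(27) → 53
combine ga(28), 47 → 75
combine 53, 75 → 128
Each symbol's bit-cost is frequency × depth; summing gives 340 bits (equivalently 13 + 24 + 47 + 53 + 75 + 128).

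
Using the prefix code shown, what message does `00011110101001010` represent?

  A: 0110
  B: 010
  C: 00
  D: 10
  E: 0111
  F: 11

Read left to right; each codeword is recognised as soon as it completes (prefix code):
  00→C | 0111→E | 10→D | 10→D | 10→D | 010→B | 10→D
Decoded message: CEDDDBD

CEDDDBD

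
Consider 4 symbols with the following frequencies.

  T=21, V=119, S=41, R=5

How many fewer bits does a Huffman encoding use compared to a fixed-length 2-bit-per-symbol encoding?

Fixed-length: 2 bits × 186 symbols = 372 bits.
Huffman merges:
combine R(5), T(21) → 26
combine 26, S(41) → 67
combine 67, V(119) → 186
Huffman total = 26 + 67 + 186 = 279 bits.
Saving = 372 − 279 = 93 bits.

93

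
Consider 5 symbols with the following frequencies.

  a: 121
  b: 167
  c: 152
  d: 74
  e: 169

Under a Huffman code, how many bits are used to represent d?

Build the tree from the bottom:
merge d(74) and a(121): 195
merge c(152) and b(167): 319
merge e(169) and 195: 364
merge 319 and 364: 683
The subtree containing d is merged 3 times, so code length = 3.

3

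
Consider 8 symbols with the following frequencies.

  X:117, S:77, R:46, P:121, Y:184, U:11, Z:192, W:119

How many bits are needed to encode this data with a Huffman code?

2416

Greedily combine the two least-frequent nodes:
combine U(11), R(46) → 57
combine 57, S(77) → 134
combine X(117), W(119) → 236
combine P(121), 134 → 255
combine Y(184), Z(192) → 376
combine 236, 255 → 491
combine 376, 491 → 867
Each symbol's bit-cost is frequency × depth; summing gives 2416 bits (equivalently 57 + 134 + 236 + 255 + 376 + 491 + 867).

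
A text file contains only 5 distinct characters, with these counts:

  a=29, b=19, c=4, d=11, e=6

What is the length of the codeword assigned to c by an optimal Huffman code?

Repeatedly merge the two smallest:
merge c(4) and e(6): 10
merge 10 and d(11): 21
merge b(19) and 21: 40
merge a(29) and 40: 69
c's leaf is at depth 4, giving a 4-bit codeword.

4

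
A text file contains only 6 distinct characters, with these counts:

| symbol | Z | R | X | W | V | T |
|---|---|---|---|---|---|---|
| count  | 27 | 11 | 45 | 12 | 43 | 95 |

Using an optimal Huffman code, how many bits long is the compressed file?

Greedily combine the two least-frequent nodes:
merge R(11) and W(12): 23
merge 23 and Z(27): 50
merge V(43) and X(45): 88
merge 50 and 88: 138
merge T(95) and 138: 233
The encoded length is the sum of every internal node's weight: 23 + 50 + 88 + 138 + 233 = 532 bits.

532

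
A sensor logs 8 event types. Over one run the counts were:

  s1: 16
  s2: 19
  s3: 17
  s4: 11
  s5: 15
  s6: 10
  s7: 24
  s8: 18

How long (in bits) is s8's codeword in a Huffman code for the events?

Huffman merges, smallest pair first:
merge s6(10) and s4(11): 21
merge s5(15) and s1(16): 31
merge s3(17) and s8(18): 35
merge s2(19) and 21: 40
merge s7(24) and 31: 55
merge 35 and 40: 75
merge 55 and 75: 130
s8 sits 3 levels below the root, so its codeword is 3 bits.

3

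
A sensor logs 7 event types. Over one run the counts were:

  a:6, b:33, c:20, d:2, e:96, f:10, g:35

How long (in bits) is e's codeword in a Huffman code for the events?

Build the tree from the bottom:
d(2) + a(6) → 8
8 + f(10) → 18
18 + c(20) → 38
b(33) + g(35) → 68
38 + 68 → 106
e(96) + 106 → 202
e sits one level below the root: a 1-bit codeword.

1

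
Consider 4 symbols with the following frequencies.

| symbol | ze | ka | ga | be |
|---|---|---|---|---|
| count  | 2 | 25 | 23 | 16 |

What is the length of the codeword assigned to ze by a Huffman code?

3

Repeatedly merge the two smallest:
merge ze(2) and be(16): 18
merge 18 and ga(23): 41
merge ka(25) and 41: 66
ze sits 3 levels below the root, so its codeword is 3 bits.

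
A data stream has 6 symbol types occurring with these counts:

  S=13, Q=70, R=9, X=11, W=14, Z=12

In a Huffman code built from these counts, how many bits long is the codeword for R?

Huffman merges, smallest pair first:
combine R(9), X(11) → 20
combine Z(12), S(13) → 25
combine W(14), 20 → 34
combine 25, 34 → 59
combine 59, Q(70) → 129
R's leaf is at depth 4, giving a 4-bit codeword.

4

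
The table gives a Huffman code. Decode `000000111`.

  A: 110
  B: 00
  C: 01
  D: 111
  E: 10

BBBD

Read left to right; each codeword is recognised as soon as it completes (prefix code):
  00→B | 00→B | 00→B | 111→D
Decoded message: BBBD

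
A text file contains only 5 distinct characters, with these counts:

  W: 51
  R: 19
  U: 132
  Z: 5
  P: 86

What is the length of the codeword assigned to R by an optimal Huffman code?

4

Huffman merges, smallest pair first:
Z(5) + R(19) → 24
24 + W(51) → 75
75 + P(86) → 161
U(132) + 161 → 293
The subtree containing R is merged 4 times, so code length = 4.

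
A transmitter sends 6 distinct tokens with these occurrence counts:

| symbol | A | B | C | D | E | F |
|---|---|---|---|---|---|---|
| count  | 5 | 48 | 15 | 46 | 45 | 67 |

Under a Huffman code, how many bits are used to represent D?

2

Repeatedly merge the two smallest:
combine A(5), C(15) → 20
combine 20, E(45) → 65
combine D(46), B(48) → 94
combine 65, F(67) → 132
combine 94, 132 → 226
D sits 2 levels below the root, so its codeword is 2 bits.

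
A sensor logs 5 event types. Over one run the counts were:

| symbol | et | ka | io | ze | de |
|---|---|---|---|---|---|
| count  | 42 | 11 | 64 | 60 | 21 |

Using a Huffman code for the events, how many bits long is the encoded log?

428

Build the Huffman tree bottom-up:
ka(11) + de(21) → 32
32 + et(42) → 74
ze(60) + io(64) → 124
74 + 124 → 198
The encoded length is the sum of every internal node's weight: 32 + 74 + 124 + 198 = 428 bits.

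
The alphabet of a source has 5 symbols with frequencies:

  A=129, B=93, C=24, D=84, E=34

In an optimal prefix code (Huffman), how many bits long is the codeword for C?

Repeatedly merge the two smallest:
C(24) + E(34) → 58
58 + D(84) → 142
B(93) + A(129) → 222
142 + 222 → 364
The subtree containing C is merged 3 times, so code length = 3.

3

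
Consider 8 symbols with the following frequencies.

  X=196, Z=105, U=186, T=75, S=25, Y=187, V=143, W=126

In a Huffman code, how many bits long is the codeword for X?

Repeatedly merge the two smallest:
merge S(25) and T(75): 100
merge 100 and Z(105): 205
merge W(126) and V(143): 269
merge U(186) and Y(187): 373
merge X(196) and 205: 401
merge 269 and 373: 642
merge 401 and 642: 1043
X's leaf is at depth 2, giving a 2-bit codeword.

2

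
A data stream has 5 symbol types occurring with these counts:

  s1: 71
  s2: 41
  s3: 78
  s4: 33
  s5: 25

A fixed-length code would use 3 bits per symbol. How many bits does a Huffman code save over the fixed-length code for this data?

190

Fixed-length: 3 bits × 248 symbols = 744 bits.
Huffman merges:
merge s5(25) and s4(33): 58
merge s2(41) and 58: 99
merge s1(71) and s3(78): 149
merge 99 and 149: 248
Huffman total = 58 + 99 + 149 + 248 = 554 bits.
Saving = 744 − 554 = 190 bits.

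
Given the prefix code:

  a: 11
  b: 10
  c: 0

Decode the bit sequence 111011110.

Read left to right; each codeword is recognised as soon as it completes (prefix code):
  11→a | 10→b | 11→a | 11→a | 0→c
Decoded message: abaac

abaac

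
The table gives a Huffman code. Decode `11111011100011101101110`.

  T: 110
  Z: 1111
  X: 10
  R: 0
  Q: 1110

ZXQRRQTQ

Read left to right; each codeword is recognised as soon as it completes (prefix code):
  1111→Z | 10→X | 1110→Q | 0→R | 0→R | 1110→Q | 110→T | 1110→Q
Decoded message: ZXQRRQTQ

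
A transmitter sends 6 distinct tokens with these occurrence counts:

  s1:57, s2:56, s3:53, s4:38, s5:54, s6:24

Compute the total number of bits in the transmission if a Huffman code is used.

Build the Huffman tree bottom-up:
combine s6(24), s4(38) → 62
combine s3(53), s5(54) → 107
combine s2(56), s1(57) → 113
combine 62, 107 → 169
combine 113, 169 → 282
Total encoded bits = sum of merged weights = 62 + 107 + 113 + 169 + 282 = 733.

733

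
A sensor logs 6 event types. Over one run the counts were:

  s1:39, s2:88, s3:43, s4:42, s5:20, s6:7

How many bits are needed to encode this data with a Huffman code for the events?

568

Build the Huffman tree bottom-up:
merge s6(7) and s5(20): 27
merge 27 and s1(39): 66
merge s4(42) and s3(43): 85
merge 66 and 85: 151
merge s2(88) and 151: 239
Each symbol's bit-cost is frequency × depth; summing gives 568 bits (equivalently 27 + 66 + 85 + 151 + 239).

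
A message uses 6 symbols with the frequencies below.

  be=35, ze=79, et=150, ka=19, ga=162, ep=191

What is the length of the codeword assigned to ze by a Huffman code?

Build the tree from the bottom:
merge ka(19) and be(35): 54
merge 54 and ze(79): 133
merge 133 and et(150): 283
merge ga(162) and ep(191): 353
merge 283 and 353: 636
ze sits 3 levels below the root, so its codeword is 3 bits.

3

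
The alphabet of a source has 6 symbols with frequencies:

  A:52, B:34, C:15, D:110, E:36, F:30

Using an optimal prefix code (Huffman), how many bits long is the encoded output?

656

Greedily combine the two least-frequent nodes:
combine C(15), F(30) → 45
combine B(34), E(36) → 70
combine 45, A(52) → 97
combine 70, 97 → 167
combine D(110), 167 → 277
The encoded length is the sum of every internal node's weight: 45 + 70 + 97 + 167 + 277 = 656 bits.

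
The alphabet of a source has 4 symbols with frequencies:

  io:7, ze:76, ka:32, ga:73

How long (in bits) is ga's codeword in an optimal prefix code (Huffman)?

Huffman merges, smallest pair first:
merge io(7) and ka(32): 39
merge 39 and ga(73): 112
merge ze(76) and 112: 188
ga sits 2 levels below the root, so its codeword is 2 bits.

2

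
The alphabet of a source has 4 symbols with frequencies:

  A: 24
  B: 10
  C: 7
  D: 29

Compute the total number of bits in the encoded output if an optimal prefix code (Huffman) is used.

128

Build the Huffman tree bottom-up:
C(7) + B(10) → 17
17 + A(24) → 41
D(29) + 41 → 70
Each symbol's bit-cost is frequency × depth; summing gives 128 bits (equivalently 17 + 41 + 70).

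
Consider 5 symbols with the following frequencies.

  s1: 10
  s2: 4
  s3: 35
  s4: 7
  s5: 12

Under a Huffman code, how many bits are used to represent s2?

Repeatedly merge the two smallest:
combine s2(4), s4(7) → 11
combine s1(10), 11 → 21
combine s5(12), 21 → 33
combine 33, s3(35) → 68
s2's leaf is at depth 4, giving a 4-bit codeword.

4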